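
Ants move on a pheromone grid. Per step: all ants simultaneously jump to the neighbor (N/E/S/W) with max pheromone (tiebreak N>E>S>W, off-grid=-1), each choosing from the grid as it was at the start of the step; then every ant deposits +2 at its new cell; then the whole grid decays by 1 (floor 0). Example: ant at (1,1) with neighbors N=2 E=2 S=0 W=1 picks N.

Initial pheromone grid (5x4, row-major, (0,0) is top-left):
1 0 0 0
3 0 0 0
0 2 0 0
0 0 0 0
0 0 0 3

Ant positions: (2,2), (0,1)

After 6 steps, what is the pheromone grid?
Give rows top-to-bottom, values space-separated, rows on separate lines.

After step 1: ants at (2,1),(0,0)
  2 0 0 0
  2 0 0 0
  0 3 0 0
  0 0 0 0
  0 0 0 2
After step 2: ants at (1,1),(1,0)
  1 0 0 0
  3 1 0 0
  0 2 0 0
  0 0 0 0
  0 0 0 1
After step 3: ants at (1,0),(0,0)
  2 0 0 0
  4 0 0 0
  0 1 0 0
  0 0 0 0
  0 0 0 0
After step 4: ants at (0,0),(1,0)
  3 0 0 0
  5 0 0 0
  0 0 0 0
  0 0 0 0
  0 0 0 0
After step 5: ants at (1,0),(0,0)
  4 0 0 0
  6 0 0 0
  0 0 0 0
  0 0 0 0
  0 0 0 0
After step 6: ants at (0,0),(1,0)
  5 0 0 0
  7 0 0 0
  0 0 0 0
  0 0 0 0
  0 0 0 0

5 0 0 0
7 0 0 0
0 0 0 0
0 0 0 0
0 0 0 0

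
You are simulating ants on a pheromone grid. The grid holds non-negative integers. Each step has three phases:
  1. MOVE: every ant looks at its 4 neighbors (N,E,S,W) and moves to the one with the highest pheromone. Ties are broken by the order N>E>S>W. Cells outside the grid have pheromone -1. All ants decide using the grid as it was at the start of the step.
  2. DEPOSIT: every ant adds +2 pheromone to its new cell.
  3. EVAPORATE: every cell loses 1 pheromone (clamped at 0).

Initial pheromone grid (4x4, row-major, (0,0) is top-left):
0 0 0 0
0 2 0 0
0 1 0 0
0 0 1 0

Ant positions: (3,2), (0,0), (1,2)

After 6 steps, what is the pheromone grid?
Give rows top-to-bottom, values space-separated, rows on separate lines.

After step 1: ants at (2,2),(0,1),(1,1)
  0 1 0 0
  0 3 0 0
  0 0 1 0
  0 0 0 0
After step 2: ants at (1,2),(1,1),(0,1)
  0 2 0 0
  0 4 1 0
  0 0 0 0
  0 0 0 0
After step 3: ants at (1,1),(0,1),(1,1)
  0 3 0 0
  0 7 0 0
  0 0 0 0
  0 0 0 0
After step 4: ants at (0,1),(1,1),(0,1)
  0 6 0 0
  0 8 0 0
  0 0 0 0
  0 0 0 0
After step 5: ants at (1,1),(0,1),(1,1)
  0 7 0 0
  0 11 0 0
  0 0 0 0
  0 0 0 0
After step 6: ants at (0,1),(1,1),(0,1)
  0 10 0 0
  0 12 0 0
  0 0 0 0
  0 0 0 0

0 10 0 0
0 12 0 0
0 0 0 0
0 0 0 0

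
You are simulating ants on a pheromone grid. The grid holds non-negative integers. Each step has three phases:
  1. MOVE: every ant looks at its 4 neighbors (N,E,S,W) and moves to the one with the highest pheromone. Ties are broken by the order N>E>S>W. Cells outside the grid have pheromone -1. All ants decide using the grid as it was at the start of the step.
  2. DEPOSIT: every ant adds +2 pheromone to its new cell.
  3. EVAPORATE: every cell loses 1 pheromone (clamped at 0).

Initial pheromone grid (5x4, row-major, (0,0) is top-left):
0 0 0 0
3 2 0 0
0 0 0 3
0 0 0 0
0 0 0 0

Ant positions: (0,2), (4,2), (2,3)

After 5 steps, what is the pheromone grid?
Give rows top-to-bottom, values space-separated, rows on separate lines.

After step 1: ants at (0,3),(3,2),(1,3)
  0 0 0 1
  2 1 0 1
  0 0 0 2
  0 0 1 0
  0 0 0 0
After step 2: ants at (1,3),(2,2),(2,3)
  0 0 0 0
  1 0 0 2
  0 0 1 3
  0 0 0 0
  0 0 0 0
After step 3: ants at (2,3),(2,3),(1,3)
  0 0 0 0
  0 0 0 3
  0 0 0 6
  0 0 0 0
  0 0 0 0
After step 4: ants at (1,3),(1,3),(2,3)
  0 0 0 0
  0 0 0 6
  0 0 0 7
  0 0 0 0
  0 0 0 0
After step 5: ants at (2,3),(2,3),(1,3)
  0 0 0 0
  0 0 0 7
  0 0 0 10
  0 0 0 0
  0 0 0 0

0 0 0 0
0 0 0 7
0 0 0 10
0 0 0 0
0 0 0 0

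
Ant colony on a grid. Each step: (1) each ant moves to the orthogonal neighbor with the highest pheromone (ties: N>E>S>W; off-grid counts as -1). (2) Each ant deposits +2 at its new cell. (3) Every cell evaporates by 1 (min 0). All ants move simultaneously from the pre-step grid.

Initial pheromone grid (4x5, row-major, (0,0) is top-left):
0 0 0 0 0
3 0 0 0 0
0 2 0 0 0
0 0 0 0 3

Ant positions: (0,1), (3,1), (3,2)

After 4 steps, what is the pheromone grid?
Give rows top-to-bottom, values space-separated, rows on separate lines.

After step 1: ants at (0,2),(2,1),(2,2)
  0 0 1 0 0
  2 0 0 0 0
  0 3 1 0 0
  0 0 0 0 2
After step 2: ants at (0,3),(2,2),(2,1)
  0 0 0 1 0
  1 0 0 0 0
  0 4 2 0 0
  0 0 0 0 1
After step 3: ants at (0,4),(2,1),(2,2)
  0 0 0 0 1
  0 0 0 0 0
  0 5 3 0 0
  0 0 0 0 0
After step 4: ants at (1,4),(2,2),(2,1)
  0 0 0 0 0
  0 0 0 0 1
  0 6 4 0 0
  0 0 0 0 0

0 0 0 0 0
0 0 0 0 1
0 6 4 0 0
0 0 0 0 0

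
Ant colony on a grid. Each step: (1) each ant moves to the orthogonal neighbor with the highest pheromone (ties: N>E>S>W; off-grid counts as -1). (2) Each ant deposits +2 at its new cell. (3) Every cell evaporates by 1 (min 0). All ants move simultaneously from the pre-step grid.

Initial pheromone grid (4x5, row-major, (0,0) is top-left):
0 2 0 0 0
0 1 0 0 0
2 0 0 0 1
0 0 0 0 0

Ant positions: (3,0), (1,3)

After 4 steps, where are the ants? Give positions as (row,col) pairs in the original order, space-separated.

Step 1: ant0:(3,0)->N->(2,0) | ant1:(1,3)->N->(0,3)
  grid max=3 at (2,0)
Step 2: ant0:(2,0)->N->(1,0) | ant1:(0,3)->E->(0,4)
  grid max=2 at (2,0)
Step 3: ant0:(1,0)->S->(2,0) | ant1:(0,4)->S->(1,4)
  grid max=3 at (2,0)
Step 4: ant0:(2,0)->N->(1,0) | ant1:(1,4)->N->(0,4)
  grid max=2 at (2,0)

(1,0) (0,4)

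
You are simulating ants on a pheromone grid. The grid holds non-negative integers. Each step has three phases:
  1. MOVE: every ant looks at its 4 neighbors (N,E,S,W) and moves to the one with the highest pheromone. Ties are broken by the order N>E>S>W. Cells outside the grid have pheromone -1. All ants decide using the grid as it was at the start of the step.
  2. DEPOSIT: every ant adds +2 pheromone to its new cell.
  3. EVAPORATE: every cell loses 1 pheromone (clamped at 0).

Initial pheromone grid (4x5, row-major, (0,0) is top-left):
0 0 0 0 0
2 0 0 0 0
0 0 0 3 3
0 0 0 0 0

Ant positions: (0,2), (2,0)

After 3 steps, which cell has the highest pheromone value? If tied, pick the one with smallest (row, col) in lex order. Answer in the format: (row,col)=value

Answer: (1,0)=3

Derivation:
Step 1: ant0:(0,2)->E->(0,3) | ant1:(2,0)->N->(1,0)
  grid max=3 at (1,0)
Step 2: ant0:(0,3)->E->(0,4) | ant1:(1,0)->N->(0,0)
  grid max=2 at (1,0)
Step 3: ant0:(0,4)->S->(1,4) | ant1:(0,0)->S->(1,0)
  grid max=3 at (1,0)
Final grid:
  0 0 0 0 0
  3 0 0 0 1
  0 0 0 0 0
  0 0 0 0 0
Max pheromone 3 at (1,0)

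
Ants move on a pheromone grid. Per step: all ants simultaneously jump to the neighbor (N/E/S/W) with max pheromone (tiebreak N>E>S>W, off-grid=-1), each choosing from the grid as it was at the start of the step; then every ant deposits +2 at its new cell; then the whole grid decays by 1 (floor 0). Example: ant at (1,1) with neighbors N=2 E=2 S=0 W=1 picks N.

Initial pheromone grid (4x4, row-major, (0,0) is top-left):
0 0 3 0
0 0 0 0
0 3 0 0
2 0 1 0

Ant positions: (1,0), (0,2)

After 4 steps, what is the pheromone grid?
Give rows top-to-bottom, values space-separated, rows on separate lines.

After step 1: ants at (0,0),(0,3)
  1 0 2 1
  0 0 0 0
  0 2 0 0
  1 0 0 0
After step 2: ants at (0,1),(0,2)
  0 1 3 0
  0 0 0 0
  0 1 0 0
  0 0 0 0
After step 3: ants at (0,2),(0,1)
  0 2 4 0
  0 0 0 0
  0 0 0 0
  0 0 0 0
After step 4: ants at (0,1),(0,2)
  0 3 5 0
  0 0 0 0
  0 0 0 0
  0 0 0 0

0 3 5 0
0 0 0 0
0 0 0 0
0 0 0 0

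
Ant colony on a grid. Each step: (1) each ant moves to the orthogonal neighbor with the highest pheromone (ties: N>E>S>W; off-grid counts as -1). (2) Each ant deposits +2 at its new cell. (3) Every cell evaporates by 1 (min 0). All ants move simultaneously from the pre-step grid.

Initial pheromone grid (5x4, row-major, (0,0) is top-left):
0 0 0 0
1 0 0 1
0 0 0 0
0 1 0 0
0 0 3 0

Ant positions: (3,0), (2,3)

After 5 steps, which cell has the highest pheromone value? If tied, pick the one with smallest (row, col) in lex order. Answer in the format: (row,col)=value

Step 1: ant0:(3,0)->E->(3,1) | ant1:(2,3)->N->(1,3)
  grid max=2 at (1,3)
Step 2: ant0:(3,1)->N->(2,1) | ant1:(1,3)->N->(0,3)
  grid max=1 at (0,3)
Step 3: ant0:(2,1)->S->(3,1) | ant1:(0,3)->S->(1,3)
  grid max=2 at (1,3)
Step 4: ant0:(3,1)->N->(2,1) | ant1:(1,3)->N->(0,3)
  grid max=1 at (0,3)
Step 5: ant0:(2,1)->S->(3,1) | ant1:(0,3)->S->(1,3)
  grid max=2 at (1,3)
Final grid:
  0 0 0 0
  0 0 0 2
  0 0 0 0
  0 2 0 0
  0 0 0 0
Max pheromone 2 at (1,3)

Answer: (1,3)=2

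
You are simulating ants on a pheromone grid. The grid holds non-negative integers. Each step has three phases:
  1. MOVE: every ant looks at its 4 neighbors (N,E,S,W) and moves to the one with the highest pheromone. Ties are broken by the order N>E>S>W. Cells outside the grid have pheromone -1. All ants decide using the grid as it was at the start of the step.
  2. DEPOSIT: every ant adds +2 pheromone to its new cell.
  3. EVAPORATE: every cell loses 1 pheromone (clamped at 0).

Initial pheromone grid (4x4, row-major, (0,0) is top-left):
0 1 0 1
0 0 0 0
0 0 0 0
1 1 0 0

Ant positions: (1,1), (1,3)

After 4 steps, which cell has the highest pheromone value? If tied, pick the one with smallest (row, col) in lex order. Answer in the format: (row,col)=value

Answer: (0,3)=3

Derivation:
Step 1: ant0:(1,1)->N->(0,1) | ant1:(1,3)->N->(0,3)
  grid max=2 at (0,1)
Step 2: ant0:(0,1)->E->(0,2) | ant1:(0,3)->S->(1,3)
  grid max=1 at (0,1)
Step 3: ant0:(0,2)->E->(0,3) | ant1:(1,3)->N->(0,3)
  grid max=4 at (0,3)
Step 4: ant0:(0,3)->S->(1,3) | ant1:(0,3)->S->(1,3)
  grid max=3 at (0,3)
Final grid:
  0 0 0 3
  0 0 0 3
  0 0 0 0
  0 0 0 0
Max pheromone 3 at (0,3)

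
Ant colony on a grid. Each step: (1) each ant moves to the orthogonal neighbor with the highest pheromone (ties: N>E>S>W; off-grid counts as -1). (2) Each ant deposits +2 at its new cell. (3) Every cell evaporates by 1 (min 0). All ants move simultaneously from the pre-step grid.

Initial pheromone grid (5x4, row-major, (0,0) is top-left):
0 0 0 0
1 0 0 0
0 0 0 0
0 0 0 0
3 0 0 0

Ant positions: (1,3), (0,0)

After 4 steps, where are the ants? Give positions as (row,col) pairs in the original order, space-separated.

Step 1: ant0:(1,3)->N->(0,3) | ant1:(0,0)->S->(1,0)
  grid max=2 at (1,0)
Step 2: ant0:(0,3)->S->(1,3) | ant1:(1,0)->N->(0,0)
  grid max=1 at (0,0)
Step 3: ant0:(1,3)->N->(0,3) | ant1:(0,0)->S->(1,0)
  grid max=2 at (1,0)
Step 4: ant0:(0,3)->S->(1,3) | ant1:(1,0)->N->(0,0)
  grid max=1 at (0,0)

(1,3) (0,0)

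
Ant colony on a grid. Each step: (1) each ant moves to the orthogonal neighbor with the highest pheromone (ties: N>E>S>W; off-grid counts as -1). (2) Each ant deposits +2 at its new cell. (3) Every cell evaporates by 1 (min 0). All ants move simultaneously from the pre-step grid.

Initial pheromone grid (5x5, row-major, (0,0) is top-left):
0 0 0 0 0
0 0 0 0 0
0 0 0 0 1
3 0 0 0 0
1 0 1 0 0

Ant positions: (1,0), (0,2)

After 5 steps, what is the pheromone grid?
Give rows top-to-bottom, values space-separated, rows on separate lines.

After step 1: ants at (0,0),(0,3)
  1 0 0 1 0
  0 0 0 0 0
  0 0 0 0 0
  2 0 0 0 0
  0 0 0 0 0
After step 2: ants at (0,1),(0,4)
  0 1 0 0 1
  0 0 0 0 0
  0 0 0 0 0
  1 0 0 0 0
  0 0 0 0 0
After step 3: ants at (0,2),(1,4)
  0 0 1 0 0
  0 0 0 0 1
  0 0 0 0 0
  0 0 0 0 0
  0 0 0 0 0
After step 4: ants at (0,3),(0,4)
  0 0 0 1 1
  0 0 0 0 0
  0 0 0 0 0
  0 0 0 0 0
  0 0 0 0 0
After step 5: ants at (0,4),(0,3)
  0 0 0 2 2
  0 0 0 0 0
  0 0 0 0 0
  0 0 0 0 0
  0 0 0 0 0

0 0 0 2 2
0 0 0 0 0
0 0 0 0 0
0 0 0 0 0
0 0 0 0 0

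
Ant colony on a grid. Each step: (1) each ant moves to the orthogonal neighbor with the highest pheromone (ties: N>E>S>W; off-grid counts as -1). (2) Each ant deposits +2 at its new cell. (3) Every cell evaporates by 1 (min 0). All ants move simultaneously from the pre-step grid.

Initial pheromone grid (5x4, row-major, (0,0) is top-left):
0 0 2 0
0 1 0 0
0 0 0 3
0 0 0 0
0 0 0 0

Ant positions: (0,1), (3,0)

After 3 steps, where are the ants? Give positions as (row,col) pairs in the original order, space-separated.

Step 1: ant0:(0,1)->E->(0,2) | ant1:(3,0)->N->(2,0)
  grid max=3 at (0,2)
Step 2: ant0:(0,2)->E->(0,3) | ant1:(2,0)->N->(1,0)
  grid max=2 at (0,2)
Step 3: ant0:(0,3)->W->(0,2) | ant1:(1,0)->N->(0,0)
  grid max=3 at (0,2)

(0,2) (0,0)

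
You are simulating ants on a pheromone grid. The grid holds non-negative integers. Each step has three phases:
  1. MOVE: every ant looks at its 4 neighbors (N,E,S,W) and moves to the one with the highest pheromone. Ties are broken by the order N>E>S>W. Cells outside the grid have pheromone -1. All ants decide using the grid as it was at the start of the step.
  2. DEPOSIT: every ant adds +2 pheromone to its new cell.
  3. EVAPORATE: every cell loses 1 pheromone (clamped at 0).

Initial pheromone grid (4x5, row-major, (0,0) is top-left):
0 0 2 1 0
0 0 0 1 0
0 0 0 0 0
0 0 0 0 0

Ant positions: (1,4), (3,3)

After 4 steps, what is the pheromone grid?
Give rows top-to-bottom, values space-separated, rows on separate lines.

After step 1: ants at (1,3),(2,3)
  0 0 1 0 0
  0 0 0 2 0
  0 0 0 1 0
  0 0 0 0 0
After step 2: ants at (2,3),(1,3)
  0 0 0 0 0
  0 0 0 3 0
  0 0 0 2 0
  0 0 0 0 0
After step 3: ants at (1,3),(2,3)
  0 0 0 0 0
  0 0 0 4 0
  0 0 0 3 0
  0 0 0 0 0
After step 4: ants at (2,3),(1,3)
  0 0 0 0 0
  0 0 0 5 0
  0 0 0 4 0
  0 0 0 0 0

0 0 0 0 0
0 0 0 5 0
0 0 0 4 0
0 0 0 0 0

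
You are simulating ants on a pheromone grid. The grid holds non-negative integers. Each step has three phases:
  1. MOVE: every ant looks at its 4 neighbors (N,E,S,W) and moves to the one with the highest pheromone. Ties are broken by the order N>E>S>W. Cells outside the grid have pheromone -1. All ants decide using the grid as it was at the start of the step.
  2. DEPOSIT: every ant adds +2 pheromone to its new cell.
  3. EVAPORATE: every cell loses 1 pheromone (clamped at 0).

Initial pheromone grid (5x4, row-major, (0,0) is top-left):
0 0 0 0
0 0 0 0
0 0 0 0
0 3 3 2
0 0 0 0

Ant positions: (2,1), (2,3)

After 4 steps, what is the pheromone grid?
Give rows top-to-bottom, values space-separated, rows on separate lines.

After step 1: ants at (3,1),(3,3)
  0 0 0 0
  0 0 0 0
  0 0 0 0
  0 4 2 3
  0 0 0 0
After step 2: ants at (3,2),(3,2)
  0 0 0 0
  0 0 0 0
  0 0 0 0
  0 3 5 2
  0 0 0 0
After step 3: ants at (3,1),(3,1)
  0 0 0 0
  0 0 0 0
  0 0 0 0
  0 6 4 1
  0 0 0 0
After step 4: ants at (3,2),(3,2)
  0 0 0 0
  0 0 0 0
  0 0 0 0
  0 5 7 0
  0 0 0 0

0 0 0 0
0 0 0 0
0 0 0 0
0 5 7 0
0 0 0 0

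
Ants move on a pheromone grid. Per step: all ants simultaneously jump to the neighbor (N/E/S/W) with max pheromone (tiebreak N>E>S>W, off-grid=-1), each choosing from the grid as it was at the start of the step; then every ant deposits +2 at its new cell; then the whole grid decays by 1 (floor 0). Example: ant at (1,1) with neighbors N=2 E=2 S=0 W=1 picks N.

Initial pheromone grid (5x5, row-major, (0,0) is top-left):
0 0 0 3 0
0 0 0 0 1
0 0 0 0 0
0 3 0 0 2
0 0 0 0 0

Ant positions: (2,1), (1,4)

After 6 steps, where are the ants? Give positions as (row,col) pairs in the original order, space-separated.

Step 1: ant0:(2,1)->S->(3,1) | ant1:(1,4)->N->(0,4)
  grid max=4 at (3,1)
Step 2: ant0:(3,1)->N->(2,1) | ant1:(0,4)->W->(0,3)
  grid max=3 at (0,3)
Step 3: ant0:(2,1)->S->(3,1) | ant1:(0,3)->E->(0,4)
  grid max=4 at (3,1)
Step 4: ant0:(3,1)->N->(2,1) | ant1:(0,4)->W->(0,3)
  grid max=3 at (0,3)
Step 5: ant0:(2,1)->S->(3,1) | ant1:(0,3)->E->(0,4)
  grid max=4 at (3,1)
Step 6: ant0:(3,1)->N->(2,1) | ant1:(0,4)->W->(0,3)
  grid max=3 at (0,3)

(2,1) (0,3)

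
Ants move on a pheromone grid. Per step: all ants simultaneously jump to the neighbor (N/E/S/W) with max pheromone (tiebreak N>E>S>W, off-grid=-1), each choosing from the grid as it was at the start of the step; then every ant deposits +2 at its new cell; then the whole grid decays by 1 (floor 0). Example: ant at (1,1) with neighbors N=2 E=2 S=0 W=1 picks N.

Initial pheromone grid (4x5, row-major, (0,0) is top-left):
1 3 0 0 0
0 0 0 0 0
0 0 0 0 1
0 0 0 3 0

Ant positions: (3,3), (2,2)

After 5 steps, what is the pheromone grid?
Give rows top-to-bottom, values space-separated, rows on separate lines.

After step 1: ants at (2,3),(1,2)
  0 2 0 0 0
  0 0 1 0 0
  0 0 0 1 0
  0 0 0 2 0
After step 2: ants at (3,3),(0,2)
  0 1 1 0 0
  0 0 0 0 0
  0 0 0 0 0
  0 0 0 3 0
After step 3: ants at (2,3),(0,1)
  0 2 0 0 0
  0 0 0 0 0
  0 0 0 1 0
  0 0 0 2 0
After step 4: ants at (3,3),(0,2)
  0 1 1 0 0
  0 0 0 0 0
  0 0 0 0 0
  0 0 0 3 0
After step 5: ants at (2,3),(0,1)
  0 2 0 0 0
  0 0 0 0 0
  0 0 0 1 0
  0 0 0 2 0

0 2 0 0 0
0 0 0 0 0
0 0 0 1 0
0 0 0 2 0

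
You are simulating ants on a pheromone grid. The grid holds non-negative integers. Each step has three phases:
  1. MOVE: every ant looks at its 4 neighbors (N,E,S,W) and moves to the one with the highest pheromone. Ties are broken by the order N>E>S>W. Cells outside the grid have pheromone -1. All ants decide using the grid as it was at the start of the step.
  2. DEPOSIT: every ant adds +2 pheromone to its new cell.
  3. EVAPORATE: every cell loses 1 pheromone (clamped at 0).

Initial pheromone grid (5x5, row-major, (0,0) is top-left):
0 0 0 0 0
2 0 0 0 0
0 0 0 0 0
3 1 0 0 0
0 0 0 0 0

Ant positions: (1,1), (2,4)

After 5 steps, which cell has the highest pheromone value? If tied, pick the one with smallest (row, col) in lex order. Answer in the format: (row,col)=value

Step 1: ant0:(1,1)->W->(1,0) | ant1:(2,4)->N->(1,4)
  grid max=3 at (1,0)
Step 2: ant0:(1,0)->N->(0,0) | ant1:(1,4)->N->(0,4)
  grid max=2 at (1,0)
Step 3: ant0:(0,0)->S->(1,0) | ant1:(0,4)->S->(1,4)
  grid max=3 at (1,0)
Step 4: ant0:(1,0)->N->(0,0) | ant1:(1,4)->N->(0,4)
  grid max=2 at (1,0)
Step 5: ant0:(0,0)->S->(1,0) | ant1:(0,4)->S->(1,4)
  grid max=3 at (1,0)
Final grid:
  0 0 0 0 0
  3 0 0 0 1
  0 0 0 0 0
  0 0 0 0 0
  0 0 0 0 0
Max pheromone 3 at (1,0)

Answer: (1,0)=3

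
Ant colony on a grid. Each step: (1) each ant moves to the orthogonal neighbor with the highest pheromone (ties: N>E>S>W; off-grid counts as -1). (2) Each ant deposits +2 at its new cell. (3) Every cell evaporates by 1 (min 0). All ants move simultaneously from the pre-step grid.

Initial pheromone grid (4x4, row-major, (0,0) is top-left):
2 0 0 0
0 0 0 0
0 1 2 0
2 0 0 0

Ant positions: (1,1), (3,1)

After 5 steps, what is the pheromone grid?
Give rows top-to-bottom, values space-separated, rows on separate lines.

After step 1: ants at (2,1),(3,0)
  1 0 0 0
  0 0 0 0
  0 2 1 0
  3 0 0 0
After step 2: ants at (2,2),(2,0)
  0 0 0 0
  0 0 0 0
  1 1 2 0
  2 0 0 0
After step 3: ants at (2,1),(3,0)
  0 0 0 0
  0 0 0 0
  0 2 1 0
  3 0 0 0
After step 4: ants at (2,2),(2,0)
  0 0 0 0
  0 0 0 0
  1 1 2 0
  2 0 0 0
After step 5: ants at (2,1),(3,0)
  0 0 0 0
  0 0 0 0
  0 2 1 0
  3 0 0 0

0 0 0 0
0 0 0 0
0 2 1 0
3 0 0 0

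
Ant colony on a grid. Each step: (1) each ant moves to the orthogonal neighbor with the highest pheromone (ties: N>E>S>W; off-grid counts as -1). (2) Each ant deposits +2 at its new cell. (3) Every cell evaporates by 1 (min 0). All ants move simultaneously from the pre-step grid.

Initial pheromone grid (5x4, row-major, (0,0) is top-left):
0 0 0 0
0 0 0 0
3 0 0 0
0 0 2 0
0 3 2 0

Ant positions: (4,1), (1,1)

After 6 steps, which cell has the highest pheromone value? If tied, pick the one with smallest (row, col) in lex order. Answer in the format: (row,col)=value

Answer: (4,1)=3

Derivation:
Step 1: ant0:(4,1)->E->(4,2) | ant1:(1,1)->N->(0,1)
  grid max=3 at (4,2)
Step 2: ant0:(4,2)->W->(4,1) | ant1:(0,1)->E->(0,2)
  grid max=3 at (4,1)
Step 3: ant0:(4,1)->E->(4,2) | ant1:(0,2)->E->(0,3)
  grid max=3 at (4,2)
Step 4: ant0:(4,2)->W->(4,1) | ant1:(0,3)->S->(1,3)
  grid max=3 at (4,1)
Step 5: ant0:(4,1)->E->(4,2) | ant1:(1,3)->N->(0,3)
  grid max=3 at (4,2)
Step 6: ant0:(4,2)->W->(4,1) | ant1:(0,3)->S->(1,3)
  grid max=3 at (4,1)
Final grid:
  0 0 0 0
  0 0 0 1
  0 0 0 0
  0 0 0 0
  0 3 2 0
Max pheromone 3 at (4,1)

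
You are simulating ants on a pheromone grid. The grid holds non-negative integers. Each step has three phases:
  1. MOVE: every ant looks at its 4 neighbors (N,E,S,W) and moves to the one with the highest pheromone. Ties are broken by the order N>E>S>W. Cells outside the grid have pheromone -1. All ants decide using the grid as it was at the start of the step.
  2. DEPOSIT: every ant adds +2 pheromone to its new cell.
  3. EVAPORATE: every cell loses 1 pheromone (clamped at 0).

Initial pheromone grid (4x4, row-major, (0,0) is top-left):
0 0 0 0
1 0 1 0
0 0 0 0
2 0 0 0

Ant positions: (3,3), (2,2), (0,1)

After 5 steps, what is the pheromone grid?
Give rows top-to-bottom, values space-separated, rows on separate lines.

After step 1: ants at (2,3),(1,2),(0,2)
  0 0 1 0
  0 0 2 0
  0 0 0 1
  1 0 0 0
After step 2: ants at (1,3),(0,2),(1,2)
  0 0 2 0
  0 0 3 1
  0 0 0 0
  0 0 0 0
After step 3: ants at (1,2),(1,2),(0,2)
  0 0 3 0
  0 0 6 0
  0 0 0 0
  0 0 0 0
After step 4: ants at (0,2),(0,2),(1,2)
  0 0 6 0
  0 0 7 0
  0 0 0 0
  0 0 0 0
After step 5: ants at (1,2),(1,2),(0,2)
  0 0 7 0
  0 0 10 0
  0 0 0 0
  0 0 0 0

0 0 7 0
0 0 10 0
0 0 0 0
0 0 0 0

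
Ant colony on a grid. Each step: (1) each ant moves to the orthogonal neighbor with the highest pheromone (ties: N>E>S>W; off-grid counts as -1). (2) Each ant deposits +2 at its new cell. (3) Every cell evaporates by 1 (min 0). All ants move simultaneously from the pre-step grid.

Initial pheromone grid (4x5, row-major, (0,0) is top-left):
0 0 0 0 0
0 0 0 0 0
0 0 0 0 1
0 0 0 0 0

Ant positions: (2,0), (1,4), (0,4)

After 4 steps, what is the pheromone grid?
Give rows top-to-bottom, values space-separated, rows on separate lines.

After step 1: ants at (1,0),(2,4),(1,4)
  0 0 0 0 0
  1 0 0 0 1
  0 0 0 0 2
  0 0 0 0 0
After step 2: ants at (0,0),(1,4),(2,4)
  1 0 0 0 0
  0 0 0 0 2
  0 0 0 0 3
  0 0 0 0 0
After step 3: ants at (0,1),(2,4),(1,4)
  0 1 0 0 0
  0 0 0 0 3
  0 0 0 0 4
  0 0 0 0 0
After step 4: ants at (0,2),(1,4),(2,4)
  0 0 1 0 0
  0 0 0 0 4
  0 0 0 0 5
  0 0 0 0 0

0 0 1 0 0
0 0 0 0 4
0 0 0 0 5
0 0 0 0 0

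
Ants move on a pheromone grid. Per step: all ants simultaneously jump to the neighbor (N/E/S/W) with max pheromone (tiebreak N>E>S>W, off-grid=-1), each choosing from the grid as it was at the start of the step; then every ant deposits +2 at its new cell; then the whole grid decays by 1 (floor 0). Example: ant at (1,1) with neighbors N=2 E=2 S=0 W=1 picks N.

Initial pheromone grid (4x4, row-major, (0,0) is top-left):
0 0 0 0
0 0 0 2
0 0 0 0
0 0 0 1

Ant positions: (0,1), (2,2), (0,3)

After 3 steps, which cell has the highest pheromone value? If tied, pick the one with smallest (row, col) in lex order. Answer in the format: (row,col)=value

Answer: (1,3)=7

Derivation:
Step 1: ant0:(0,1)->E->(0,2) | ant1:(2,2)->N->(1,2) | ant2:(0,3)->S->(1,3)
  grid max=3 at (1,3)
Step 2: ant0:(0,2)->S->(1,2) | ant1:(1,2)->E->(1,3) | ant2:(1,3)->W->(1,2)
  grid max=4 at (1,2)
Step 3: ant0:(1,2)->E->(1,3) | ant1:(1,3)->W->(1,2) | ant2:(1,2)->E->(1,3)
  grid max=7 at (1,3)
Final grid:
  0 0 0 0
  0 0 5 7
  0 0 0 0
  0 0 0 0
Max pheromone 7 at (1,3)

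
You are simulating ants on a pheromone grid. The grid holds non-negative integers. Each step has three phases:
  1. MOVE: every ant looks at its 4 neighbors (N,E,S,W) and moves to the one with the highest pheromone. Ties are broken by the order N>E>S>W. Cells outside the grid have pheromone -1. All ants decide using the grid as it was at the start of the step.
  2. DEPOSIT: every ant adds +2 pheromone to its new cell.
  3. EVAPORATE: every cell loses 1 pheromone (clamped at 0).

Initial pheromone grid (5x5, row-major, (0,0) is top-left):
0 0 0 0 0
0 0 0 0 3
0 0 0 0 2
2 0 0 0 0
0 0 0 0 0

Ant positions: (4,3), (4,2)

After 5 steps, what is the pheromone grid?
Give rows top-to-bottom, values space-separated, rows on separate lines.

After step 1: ants at (3,3),(3,2)
  0 0 0 0 0
  0 0 0 0 2
  0 0 0 0 1
  1 0 1 1 0
  0 0 0 0 0
After step 2: ants at (3,2),(3,3)
  0 0 0 0 0
  0 0 0 0 1
  0 0 0 0 0
  0 0 2 2 0
  0 0 0 0 0
After step 3: ants at (3,3),(3,2)
  0 0 0 0 0
  0 0 0 0 0
  0 0 0 0 0
  0 0 3 3 0
  0 0 0 0 0
After step 4: ants at (3,2),(3,3)
  0 0 0 0 0
  0 0 0 0 0
  0 0 0 0 0
  0 0 4 4 0
  0 0 0 0 0
After step 5: ants at (3,3),(3,2)
  0 0 0 0 0
  0 0 0 0 0
  0 0 0 0 0
  0 0 5 5 0
  0 0 0 0 0

0 0 0 0 0
0 0 0 0 0
0 0 0 0 0
0 0 5 5 0
0 0 0 0 0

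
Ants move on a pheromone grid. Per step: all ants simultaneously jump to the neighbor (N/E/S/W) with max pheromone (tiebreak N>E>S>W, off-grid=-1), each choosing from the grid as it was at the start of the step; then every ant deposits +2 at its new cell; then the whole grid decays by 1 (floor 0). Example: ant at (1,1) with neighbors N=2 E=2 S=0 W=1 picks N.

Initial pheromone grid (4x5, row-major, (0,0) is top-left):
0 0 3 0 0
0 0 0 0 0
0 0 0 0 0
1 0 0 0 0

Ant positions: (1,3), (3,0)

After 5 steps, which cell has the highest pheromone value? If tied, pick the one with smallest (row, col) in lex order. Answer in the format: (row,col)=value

Step 1: ant0:(1,3)->N->(0,3) | ant1:(3,0)->N->(2,0)
  grid max=2 at (0,2)
Step 2: ant0:(0,3)->W->(0,2) | ant1:(2,0)->N->(1,0)
  grid max=3 at (0,2)
Step 3: ant0:(0,2)->E->(0,3) | ant1:(1,0)->N->(0,0)
  grid max=2 at (0,2)
Step 4: ant0:(0,3)->W->(0,2) | ant1:(0,0)->E->(0,1)
  grid max=3 at (0,2)
Step 5: ant0:(0,2)->W->(0,1) | ant1:(0,1)->E->(0,2)
  grid max=4 at (0,2)
Final grid:
  0 2 4 0 0
  0 0 0 0 0
  0 0 0 0 0
  0 0 0 0 0
Max pheromone 4 at (0,2)

Answer: (0,2)=4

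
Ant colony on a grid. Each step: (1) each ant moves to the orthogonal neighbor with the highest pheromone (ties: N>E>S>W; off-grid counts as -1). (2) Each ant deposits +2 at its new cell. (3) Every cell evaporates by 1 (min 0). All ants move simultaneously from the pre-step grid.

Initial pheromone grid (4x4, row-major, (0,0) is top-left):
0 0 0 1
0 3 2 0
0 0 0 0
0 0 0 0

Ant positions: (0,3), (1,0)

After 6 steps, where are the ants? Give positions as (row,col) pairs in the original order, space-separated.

Step 1: ant0:(0,3)->S->(1,3) | ant1:(1,0)->E->(1,1)
  grid max=4 at (1,1)
Step 2: ant0:(1,3)->W->(1,2) | ant1:(1,1)->E->(1,2)
  grid max=4 at (1,2)
Step 3: ant0:(1,2)->W->(1,1) | ant1:(1,2)->W->(1,1)
  grid max=6 at (1,1)
Step 4: ant0:(1,1)->E->(1,2) | ant1:(1,1)->E->(1,2)
  grid max=6 at (1,2)
Step 5: ant0:(1,2)->W->(1,1) | ant1:(1,2)->W->(1,1)
  grid max=8 at (1,1)
Step 6: ant0:(1,1)->E->(1,2) | ant1:(1,1)->E->(1,2)
  grid max=8 at (1,2)

(1,2) (1,2)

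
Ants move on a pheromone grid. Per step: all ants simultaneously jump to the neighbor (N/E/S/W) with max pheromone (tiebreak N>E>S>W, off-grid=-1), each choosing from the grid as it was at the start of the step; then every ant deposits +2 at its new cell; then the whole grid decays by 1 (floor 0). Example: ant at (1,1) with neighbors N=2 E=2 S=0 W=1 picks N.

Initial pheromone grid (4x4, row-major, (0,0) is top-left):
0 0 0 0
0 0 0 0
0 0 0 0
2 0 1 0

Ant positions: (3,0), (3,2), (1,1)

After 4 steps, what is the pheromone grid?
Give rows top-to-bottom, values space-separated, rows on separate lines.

After step 1: ants at (2,0),(2,2),(0,1)
  0 1 0 0
  0 0 0 0
  1 0 1 0
  1 0 0 0
After step 2: ants at (3,0),(1,2),(0,2)
  0 0 1 0
  0 0 1 0
  0 0 0 0
  2 0 0 0
After step 3: ants at (2,0),(0,2),(1,2)
  0 0 2 0
  0 0 2 0
  1 0 0 0
  1 0 0 0
After step 4: ants at (3,0),(1,2),(0,2)
  0 0 3 0
  0 0 3 0
  0 0 0 0
  2 0 0 0

0 0 3 0
0 0 3 0
0 0 0 0
2 0 0 0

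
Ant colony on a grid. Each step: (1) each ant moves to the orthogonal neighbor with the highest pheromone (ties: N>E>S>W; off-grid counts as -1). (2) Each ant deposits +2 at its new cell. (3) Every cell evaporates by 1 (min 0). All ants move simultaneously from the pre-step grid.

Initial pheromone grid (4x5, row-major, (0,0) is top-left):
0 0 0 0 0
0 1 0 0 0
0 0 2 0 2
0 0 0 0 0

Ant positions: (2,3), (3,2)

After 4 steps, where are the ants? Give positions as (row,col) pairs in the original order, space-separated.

Step 1: ant0:(2,3)->E->(2,4) | ant1:(3,2)->N->(2,2)
  grid max=3 at (2,2)
Step 2: ant0:(2,4)->N->(1,4) | ant1:(2,2)->N->(1,2)
  grid max=2 at (2,2)
Step 3: ant0:(1,4)->S->(2,4) | ant1:(1,2)->S->(2,2)
  grid max=3 at (2,2)
Step 4: ant0:(2,4)->N->(1,4) | ant1:(2,2)->N->(1,2)
  grid max=2 at (2,2)

(1,4) (1,2)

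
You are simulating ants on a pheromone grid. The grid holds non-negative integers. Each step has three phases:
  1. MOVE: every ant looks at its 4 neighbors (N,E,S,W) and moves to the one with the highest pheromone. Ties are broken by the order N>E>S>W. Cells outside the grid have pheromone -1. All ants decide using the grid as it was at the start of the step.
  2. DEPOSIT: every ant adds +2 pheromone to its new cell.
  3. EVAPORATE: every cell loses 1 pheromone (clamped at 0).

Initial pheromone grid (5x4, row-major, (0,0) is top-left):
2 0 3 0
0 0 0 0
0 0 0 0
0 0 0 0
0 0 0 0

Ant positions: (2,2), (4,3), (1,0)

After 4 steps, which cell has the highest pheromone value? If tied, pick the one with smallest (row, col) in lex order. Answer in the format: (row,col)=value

Answer: (0,2)=5

Derivation:
Step 1: ant0:(2,2)->N->(1,2) | ant1:(4,3)->N->(3,3) | ant2:(1,0)->N->(0,0)
  grid max=3 at (0,0)
Step 2: ant0:(1,2)->N->(0,2) | ant1:(3,3)->N->(2,3) | ant2:(0,0)->E->(0,1)
  grid max=3 at (0,2)
Step 3: ant0:(0,2)->W->(0,1) | ant1:(2,3)->N->(1,3) | ant2:(0,1)->E->(0,2)
  grid max=4 at (0,2)
Step 4: ant0:(0,1)->E->(0,2) | ant1:(1,3)->N->(0,3) | ant2:(0,2)->W->(0,1)
  grid max=5 at (0,2)
Final grid:
  0 3 5 1
  0 0 0 0
  0 0 0 0
  0 0 0 0
  0 0 0 0
Max pheromone 5 at (0,2)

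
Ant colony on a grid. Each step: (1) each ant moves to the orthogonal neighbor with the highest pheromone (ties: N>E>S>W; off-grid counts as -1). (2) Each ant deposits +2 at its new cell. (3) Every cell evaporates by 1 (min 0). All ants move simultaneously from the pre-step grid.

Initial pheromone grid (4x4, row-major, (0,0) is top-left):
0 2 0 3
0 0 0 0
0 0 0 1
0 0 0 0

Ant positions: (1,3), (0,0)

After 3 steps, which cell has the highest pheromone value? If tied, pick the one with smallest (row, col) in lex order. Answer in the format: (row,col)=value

Answer: (0,3)=6

Derivation:
Step 1: ant0:(1,3)->N->(0,3) | ant1:(0,0)->E->(0,1)
  grid max=4 at (0,3)
Step 2: ant0:(0,3)->S->(1,3) | ant1:(0,1)->E->(0,2)
  grid max=3 at (0,3)
Step 3: ant0:(1,3)->N->(0,3) | ant1:(0,2)->E->(0,3)
  grid max=6 at (0,3)
Final grid:
  0 1 0 6
  0 0 0 0
  0 0 0 0
  0 0 0 0
Max pheromone 6 at (0,3)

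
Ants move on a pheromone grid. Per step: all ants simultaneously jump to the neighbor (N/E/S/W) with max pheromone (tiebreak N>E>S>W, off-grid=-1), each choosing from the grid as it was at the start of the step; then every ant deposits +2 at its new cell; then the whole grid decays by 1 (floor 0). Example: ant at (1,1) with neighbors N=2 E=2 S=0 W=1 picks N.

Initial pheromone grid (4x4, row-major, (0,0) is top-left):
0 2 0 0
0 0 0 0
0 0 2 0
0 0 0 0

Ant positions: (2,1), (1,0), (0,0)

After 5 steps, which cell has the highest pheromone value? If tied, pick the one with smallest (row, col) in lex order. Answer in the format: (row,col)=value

Answer: (0,1)=7

Derivation:
Step 1: ant0:(2,1)->E->(2,2) | ant1:(1,0)->N->(0,0) | ant2:(0,0)->E->(0,1)
  grid max=3 at (0,1)
Step 2: ant0:(2,2)->N->(1,2) | ant1:(0,0)->E->(0,1) | ant2:(0,1)->W->(0,0)
  grid max=4 at (0,1)
Step 3: ant0:(1,2)->S->(2,2) | ant1:(0,1)->W->(0,0) | ant2:(0,0)->E->(0,1)
  grid max=5 at (0,1)
Step 4: ant0:(2,2)->N->(1,2) | ant1:(0,0)->E->(0,1) | ant2:(0,1)->W->(0,0)
  grid max=6 at (0,1)
Step 5: ant0:(1,2)->S->(2,2) | ant1:(0,1)->W->(0,0) | ant2:(0,0)->E->(0,1)
  grid max=7 at (0,1)
Final grid:
  5 7 0 0
  0 0 0 0
  0 0 3 0
  0 0 0 0
Max pheromone 7 at (0,1)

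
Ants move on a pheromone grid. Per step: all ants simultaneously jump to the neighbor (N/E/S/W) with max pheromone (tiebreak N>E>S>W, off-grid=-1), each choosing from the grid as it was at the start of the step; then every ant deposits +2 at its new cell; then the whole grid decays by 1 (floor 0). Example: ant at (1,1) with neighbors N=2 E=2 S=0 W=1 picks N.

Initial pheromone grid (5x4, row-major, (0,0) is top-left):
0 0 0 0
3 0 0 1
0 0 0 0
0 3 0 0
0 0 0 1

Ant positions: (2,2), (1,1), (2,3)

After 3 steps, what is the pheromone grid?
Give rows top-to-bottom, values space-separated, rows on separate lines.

After step 1: ants at (1,2),(1,0),(1,3)
  0 0 0 0
  4 0 1 2
  0 0 0 0
  0 2 0 0
  0 0 0 0
After step 2: ants at (1,3),(0,0),(1,2)
  1 0 0 0
  3 0 2 3
  0 0 0 0
  0 1 0 0
  0 0 0 0
After step 3: ants at (1,2),(1,0),(1,3)
  0 0 0 0
  4 0 3 4
  0 0 0 0
  0 0 0 0
  0 0 0 0

0 0 0 0
4 0 3 4
0 0 0 0
0 0 0 0
0 0 0 0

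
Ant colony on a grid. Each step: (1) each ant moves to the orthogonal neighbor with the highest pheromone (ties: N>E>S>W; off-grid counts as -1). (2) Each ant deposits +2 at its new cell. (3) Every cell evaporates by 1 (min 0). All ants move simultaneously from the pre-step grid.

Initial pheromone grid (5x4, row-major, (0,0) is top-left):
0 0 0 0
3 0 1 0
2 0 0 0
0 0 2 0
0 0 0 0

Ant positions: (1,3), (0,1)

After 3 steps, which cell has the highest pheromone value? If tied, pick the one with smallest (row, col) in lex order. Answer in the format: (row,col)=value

Step 1: ant0:(1,3)->W->(1,2) | ant1:(0,1)->E->(0,2)
  grid max=2 at (1,0)
Step 2: ant0:(1,2)->N->(0,2) | ant1:(0,2)->S->(1,2)
  grid max=3 at (1,2)
Step 3: ant0:(0,2)->S->(1,2) | ant1:(1,2)->N->(0,2)
  grid max=4 at (1,2)
Final grid:
  0 0 3 0
  0 0 4 0
  0 0 0 0
  0 0 0 0
  0 0 0 0
Max pheromone 4 at (1,2)

Answer: (1,2)=4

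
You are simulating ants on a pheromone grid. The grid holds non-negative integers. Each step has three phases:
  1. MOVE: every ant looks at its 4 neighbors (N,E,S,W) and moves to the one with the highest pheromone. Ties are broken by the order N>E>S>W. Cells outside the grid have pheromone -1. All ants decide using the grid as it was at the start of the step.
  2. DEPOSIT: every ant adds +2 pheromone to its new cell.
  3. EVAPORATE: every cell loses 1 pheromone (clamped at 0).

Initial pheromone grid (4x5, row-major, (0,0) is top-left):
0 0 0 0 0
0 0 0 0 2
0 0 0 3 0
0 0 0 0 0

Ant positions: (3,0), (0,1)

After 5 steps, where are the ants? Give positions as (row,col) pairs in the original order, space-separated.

Step 1: ant0:(3,0)->N->(2,0) | ant1:(0,1)->E->(0,2)
  grid max=2 at (2,3)
Step 2: ant0:(2,0)->N->(1,0) | ant1:(0,2)->E->(0,3)
  grid max=1 at (0,3)
Step 3: ant0:(1,0)->N->(0,0) | ant1:(0,3)->E->(0,4)
  grid max=1 at (0,0)
Step 4: ant0:(0,0)->E->(0,1) | ant1:(0,4)->S->(1,4)
  grid max=1 at (0,1)
Step 5: ant0:(0,1)->E->(0,2) | ant1:(1,4)->N->(0,4)
  grid max=1 at (0,2)

(0,2) (0,4)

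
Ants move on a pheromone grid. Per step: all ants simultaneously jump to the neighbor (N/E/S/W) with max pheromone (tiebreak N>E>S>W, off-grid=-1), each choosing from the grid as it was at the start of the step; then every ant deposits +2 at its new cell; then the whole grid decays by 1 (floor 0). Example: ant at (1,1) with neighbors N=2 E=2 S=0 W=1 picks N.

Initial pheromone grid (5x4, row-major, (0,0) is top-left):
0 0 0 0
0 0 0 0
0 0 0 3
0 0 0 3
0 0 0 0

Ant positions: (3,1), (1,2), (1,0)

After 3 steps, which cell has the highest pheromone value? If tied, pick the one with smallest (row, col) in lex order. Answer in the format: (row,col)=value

Step 1: ant0:(3,1)->N->(2,1) | ant1:(1,2)->N->(0,2) | ant2:(1,0)->N->(0,0)
  grid max=2 at (2,3)
Step 2: ant0:(2,1)->N->(1,1) | ant1:(0,2)->E->(0,3) | ant2:(0,0)->E->(0,1)
  grid max=1 at (0,1)
Step 3: ant0:(1,1)->N->(0,1) | ant1:(0,3)->S->(1,3) | ant2:(0,1)->S->(1,1)
  grid max=2 at (0,1)
Final grid:
  0 2 0 0
  0 2 0 1
  0 0 0 0
  0 0 0 0
  0 0 0 0
Max pheromone 2 at (0,1)

Answer: (0,1)=2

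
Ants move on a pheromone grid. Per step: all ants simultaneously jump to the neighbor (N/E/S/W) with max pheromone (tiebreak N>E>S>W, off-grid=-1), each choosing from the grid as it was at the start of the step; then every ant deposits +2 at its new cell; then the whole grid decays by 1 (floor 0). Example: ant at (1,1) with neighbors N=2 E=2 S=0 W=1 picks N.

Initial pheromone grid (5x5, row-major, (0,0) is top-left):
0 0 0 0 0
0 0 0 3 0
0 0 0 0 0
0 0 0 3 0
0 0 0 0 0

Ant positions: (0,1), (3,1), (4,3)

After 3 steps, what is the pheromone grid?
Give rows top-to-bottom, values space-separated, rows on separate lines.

After step 1: ants at (0,2),(2,1),(3,3)
  0 0 1 0 0
  0 0 0 2 0
  0 1 0 0 0
  0 0 0 4 0
  0 0 0 0 0
After step 2: ants at (0,3),(1,1),(2,3)
  0 0 0 1 0
  0 1 0 1 0
  0 0 0 1 0
  0 0 0 3 0
  0 0 0 0 0
After step 3: ants at (1,3),(0,1),(3,3)
  0 1 0 0 0
  0 0 0 2 0
  0 0 0 0 0
  0 0 0 4 0
  0 0 0 0 0

0 1 0 0 0
0 0 0 2 0
0 0 0 0 0
0 0 0 4 0
0 0 0 0 0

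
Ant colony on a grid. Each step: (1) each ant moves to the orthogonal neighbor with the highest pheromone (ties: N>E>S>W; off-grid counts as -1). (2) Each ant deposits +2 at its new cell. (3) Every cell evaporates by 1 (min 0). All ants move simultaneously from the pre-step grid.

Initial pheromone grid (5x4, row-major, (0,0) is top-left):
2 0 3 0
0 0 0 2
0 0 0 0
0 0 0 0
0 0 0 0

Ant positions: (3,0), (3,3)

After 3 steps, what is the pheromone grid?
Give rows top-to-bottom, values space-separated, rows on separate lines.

After step 1: ants at (2,0),(2,3)
  1 0 2 0
  0 0 0 1
  1 0 0 1
  0 0 0 0
  0 0 0 0
After step 2: ants at (1,0),(1,3)
  0 0 1 0
  1 0 0 2
  0 0 0 0
  0 0 0 0
  0 0 0 0
After step 3: ants at (0,0),(0,3)
  1 0 0 1
  0 0 0 1
  0 0 0 0
  0 0 0 0
  0 0 0 0

1 0 0 1
0 0 0 1
0 0 0 0
0 0 0 0
0 0 0 0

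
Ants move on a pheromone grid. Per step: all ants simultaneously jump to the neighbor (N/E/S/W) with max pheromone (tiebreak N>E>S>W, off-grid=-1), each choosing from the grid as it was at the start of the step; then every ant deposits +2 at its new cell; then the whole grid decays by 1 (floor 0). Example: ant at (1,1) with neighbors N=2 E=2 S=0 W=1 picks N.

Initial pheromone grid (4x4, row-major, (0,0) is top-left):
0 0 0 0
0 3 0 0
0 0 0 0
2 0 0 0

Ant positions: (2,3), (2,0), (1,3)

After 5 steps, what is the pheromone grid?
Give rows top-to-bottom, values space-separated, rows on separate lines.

After step 1: ants at (1,3),(3,0),(0,3)
  0 0 0 1
  0 2 0 1
  0 0 0 0
  3 0 0 0
After step 2: ants at (0,3),(2,0),(1,3)
  0 0 0 2
  0 1 0 2
  1 0 0 0
  2 0 0 0
After step 3: ants at (1,3),(3,0),(0,3)
  0 0 0 3
  0 0 0 3
  0 0 0 0
  3 0 0 0
After step 4: ants at (0,3),(2,0),(1,3)
  0 0 0 4
  0 0 0 4
  1 0 0 0
  2 0 0 0
After step 5: ants at (1,3),(3,0),(0,3)
  0 0 0 5
  0 0 0 5
  0 0 0 0
  3 0 0 0

0 0 0 5
0 0 0 5
0 0 0 0
3 0 0 0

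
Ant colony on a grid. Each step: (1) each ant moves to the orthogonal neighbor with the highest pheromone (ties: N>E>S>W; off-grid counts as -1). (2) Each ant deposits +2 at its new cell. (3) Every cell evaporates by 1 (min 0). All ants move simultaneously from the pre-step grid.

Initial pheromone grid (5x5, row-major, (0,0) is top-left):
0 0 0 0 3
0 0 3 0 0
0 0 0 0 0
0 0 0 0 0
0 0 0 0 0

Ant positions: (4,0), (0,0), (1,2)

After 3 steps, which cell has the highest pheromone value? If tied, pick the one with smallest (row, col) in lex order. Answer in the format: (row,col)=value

Answer: (1,2)=4

Derivation:
Step 1: ant0:(4,0)->N->(3,0) | ant1:(0,0)->E->(0,1) | ant2:(1,2)->N->(0,2)
  grid max=2 at (0,4)
Step 2: ant0:(3,0)->N->(2,0) | ant1:(0,1)->E->(0,2) | ant2:(0,2)->S->(1,2)
  grid max=3 at (1,2)
Step 3: ant0:(2,0)->N->(1,0) | ant1:(0,2)->S->(1,2) | ant2:(1,2)->N->(0,2)
  grid max=4 at (1,2)
Final grid:
  0 0 3 0 0
  1 0 4 0 0
  0 0 0 0 0
  0 0 0 0 0
  0 0 0 0 0
Max pheromone 4 at (1,2)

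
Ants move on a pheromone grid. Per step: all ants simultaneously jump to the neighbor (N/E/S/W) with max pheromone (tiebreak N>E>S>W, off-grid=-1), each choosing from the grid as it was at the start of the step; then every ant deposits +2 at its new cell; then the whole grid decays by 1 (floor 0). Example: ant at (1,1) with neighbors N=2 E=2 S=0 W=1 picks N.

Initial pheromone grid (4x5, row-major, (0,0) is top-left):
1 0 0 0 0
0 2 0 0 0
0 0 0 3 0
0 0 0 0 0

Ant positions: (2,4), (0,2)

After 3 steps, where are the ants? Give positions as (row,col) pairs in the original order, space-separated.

Step 1: ant0:(2,4)->W->(2,3) | ant1:(0,2)->E->(0,3)
  grid max=4 at (2,3)
Step 2: ant0:(2,3)->N->(1,3) | ant1:(0,3)->E->(0,4)
  grid max=3 at (2,3)
Step 3: ant0:(1,3)->S->(2,3) | ant1:(0,4)->S->(1,4)
  grid max=4 at (2,3)

(2,3) (1,4)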